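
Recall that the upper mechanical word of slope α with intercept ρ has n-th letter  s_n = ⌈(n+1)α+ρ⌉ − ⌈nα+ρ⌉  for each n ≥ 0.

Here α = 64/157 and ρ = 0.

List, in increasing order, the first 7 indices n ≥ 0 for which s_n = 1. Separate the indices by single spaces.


n=0: ⌈64/157⌉−⌈0/157⌉ = 1−0 = 1  ← one
n=1: ⌈128/157⌉−⌈64/157⌉ = 1−1 = 0
n=2: ⌈192/157⌉−⌈128/157⌉ = 2−1 = 1  ← one
n=3: ⌈256/157⌉−⌈192/157⌉ = 2−2 = 0
n=4: ⌈320/157⌉−⌈256/157⌉ = 3−2 = 1  ← one
n=5: ⌈384/157⌉−⌈320/157⌉ = 3−3 = 0
n=6: ⌈448/157⌉−⌈384/157⌉ = 3−3 = 0
n=7: ⌈512/157⌉−⌈448/157⌉ = 4−3 = 1  ← one
n=8: ⌈576/157⌉−⌈512/157⌉ = 4−4 = 0
n=9: ⌈640/157⌉−⌈576/157⌉ = 5−4 = 1  ← one
n=10: ⌈704/157⌉−⌈640/157⌉ = 5−5 = 0
n=11: ⌈768/157⌉−⌈704/157⌉ = 5−5 = 0
n=12: ⌈832/157⌉−⌈768/157⌉ = 6−5 = 1  ← one
n=13: ⌈896/157⌉−⌈832/157⌉ = 6−6 = 0
n=14: ⌈960/157⌉−⌈896/157⌉ = 7−6 = 1  ← one
positions of the first 7 ones: 0 2 4 7 9 12 14

0 2 4 7 9 12 14


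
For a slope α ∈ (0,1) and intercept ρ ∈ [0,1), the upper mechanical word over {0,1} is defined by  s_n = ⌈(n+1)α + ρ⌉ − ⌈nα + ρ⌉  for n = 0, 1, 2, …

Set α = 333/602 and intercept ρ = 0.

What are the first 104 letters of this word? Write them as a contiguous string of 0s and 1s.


11010101011010101011010101011010101011010101010110101010110101010110101010110101010110101010101101010101

n=0: ⌈(1·333)/602⌉ − ⌈(0·333)/602⌉ = ⌈333/602⌉ − ⌈0/602⌉ = 1 − 0 = 1
n=1: ⌈(2·333)/602⌉ − ⌈(1·333)/602⌉ = ⌈666/602⌉ − ⌈333/602⌉ = 2 − 1 = 1
n=2: ⌈(3·333)/602⌉ − ⌈(2·333)/602⌉ = ⌈999/602⌉ − ⌈666/602⌉ = 2 − 2 = 0
n=3: ⌈(4·333)/602⌉ − ⌈(3·333)/602⌉ = ⌈1332/602⌉ − ⌈999/602⌉ = 3 − 2 = 1
n=4: ⌈(5·333)/602⌉ − ⌈(4·333)/602⌉ = ⌈1665/602⌉ − ⌈1332/602⌉ = 3 − 3 = 0
n=5: ⌈(6·333)/602⌉ − ⌈(5·333)/602⌉ = ⌈1998/602⌉ − ⌈1665/602⌉ = 4 − 3 = 1
n=6: ⌈(7·333)/602⌉ − ⌈(6·333)/602⌉ = ⌈2331/602⌉ − ⌈1998/602⌉ = 4 − 4 = 0
n=7: ⌈(8·333)/602⌉ − ⌈(7·333)/602⌉ = ⌈2664/602⌉ − ⌈2331/602⌉ = 5 − 4 = 1
n=8: ⌈(9·333)/602⌉ − ⌈(8·333)/602⌉ = ⌈2997/602⌉ − ⌈2664/602⌉ = 5 − 5 = 0
n=9: ⌈(10·333)/602⌉ − ⌈(9·333)/602⌉ = ⌈3330/602⌉ − ⌈2997/602⌉ = 6 − 5 = 1
n=10: ⌈(11·333)/602⌉ − ⌈(10·333)/602⌉ = ⌈3663/602⌉ − ⌈3330/602⌉ = 7 − 6 = 1
n=11: ⌈(12·333)/602⌉ − ⌈(11·333)/602⌉ = ⌈3996/602⌉ − ⌈3663/602⌉ = 7 − 7 = 0
n=12: ⌈(13·333)/602⌉ − ⌈(12·333)/602⌉ = ⌈4329/602⌉ − ⌈3996/602⌉ = 8 − 7 = 1
n=13: ⌈(14·333)/602⌉ − ⌈(13·333)/602⌉ = ⌈4662/602⌉ − ⌈4329/602⌉ = 8 − 8 = 0
n=14: ⌈(15·333)/602⌉ − ⌈(14·333)/602⌉ = ⌈4995/602⌉ − ⌈4662/602⌉ = 9 − 8 = 1
n=15: ⌈(16·333)/602⌉ − ⌈(15·333)/602⌉ = ⌈5328/602⌉ − ⌈4995/602⌉ = 9 − 9 = 0
n=16: ⌈(17·333)/602⌉ − ⌈(16·333)/602⌉ = ⌈5661/602⌉ − ⌈5328/602⌉ = 10 − 9 = 1
n=17: ⌈(18·333)/602⌉ − ⌈(17·333)/602⌉ = ⌈5994/602⌉ − ⌈5661/602⌉ = 10 − 10 = 0
n=18: ⌈(19·333)/602⌉ − ⌈(18·333)/602⌉ = ⌈6327/602⌉ − ⌈5994/602⌉ = 11 − 10 = 1
n=19: ⌈(20·333)/602⌉ − ⌈(19·333)/602⌉ = ⌈6660/602⌉ − ⌈6327/602⌉ = 12 − 11 = 1
n=20: ⌈(21·333)/602⌉ − ⌈(20·333)/602⌉ = ⌈6993/602⌉ − ⌈6660/602⌉ = 12 − 12 = 0
n=21: ⌈(22·333)/602⌉ − ⌈(21·333)/602⌉ = ⌈7326/602⌉ − ⌈6993/602⌉ = 13 − 12 = 1
n=22: ⌈(23·333)/602⌉ − ⌈(22·333)/602⌉ = ⌈7659/602⌉ − ⌈7326/602⌉ = 13 − 13 = 0
n=23: ⌈(24·333)/602⌉ − ⌈(23·333)/602⌉ = ⌈7992/602⌉ − ⌈7659/602⌉ = 14 − 13 = 1
n=24: ⌈(25·333)/602⌉ − ⌈(24·333)/602⌉ = ⌈8325/602⌉ − ⌈7992/602⌉ = 14 − 14 = 0
n=25: ⌈(26·333)/602⌉ − ⌈(25·333)/602⌉ = ⌈8658/602⌉ − ⌈8325/602⌉ = 15 − 14 = 1
n=26: ⌈(27·333)/602⌉ − ⌈(26·333)/602⌉ = ⌈8991/602⌉ − ⌈8658/602⌉ = 15 − 15 = 0
n=27: ⌈(28·333)/602⌉ − ⌈(27·333)/602⌉ = ⌈9324/602⌉ − ⌈8991/602⌉ = 16 − 15 = 1
n=28: ⌈(29·333)/602⌉ − ⌈(28·333)/602⌉ = ⌈9657/602⌉ − ⌈9324/602⌉ = 17 − 16 = 1
n=29: ⌈(30·333)/602⌉ − ⌈(29·333)/602⌉ = ⌈9990/602⌉ − ⌈9657/602⌉ = 17 − 17 = 0
n=30: ⌈(31·333)/602⌉ − ⌈(30·333)/602⌉ = ⌈10323/602⌉ − ⌈9990/602⌉ = 18 − 17 = 1
n=31: ⌈(32·333)/602⌉ − ⌈(31·333)/602⌉ = ⌈10656/602⌉ − ⌈10323/602⌉ = 18 − 18 = 0
n=32: ⌈(33·333)/602⌉ − ⌈(32·333)/602⌉ = ⌈10989/602⌉ − ⌈10656/602⌉ = 19 − 18 = 1
n=33: ⌈(34·333)/602⌉ − ⌈(33·333)/602⌉ = ⌈11322/602⌉ − ⌈10989/602⌉ = 19 − 19 = 0
n=34: ⌈(35·333)/602⌉ − ⌈(34·333)/602⌉ = ⌈11655/602⌉ − ⌈11322/602⌉ = 20 − 19 = 1
n=35: ⌈(36·333)/602⌉ − ⌈(35·333)/602⌉ = ⌈11988/602⌉ − ⌈11655/602⌉ = 20 − 20 = 0
n=36: ⌈(37·333)/602⌉ − ⌈(36·333)/602⌉ = ⌈12321/602⌉ − ⌈11988/602⌉ = 21 − 20 = 1
n=37: ⌈(38·333)/602⌉ − ⌈(37·333)/602⌉ = ⌈12654/602⌉ − ⌈12321/602⌉ = 22 − 21 = 1
n=38: ⌈(39·333)/602⌉ − ⌈(38·333)/602⌉ = ⌈12987/602⌉ − ⌈12654/602⌉ = 22 − 22 = 0
n=39: ⌈(40·333)/602⌉ − ⌈(39·333)/602⌉ = ⌈13320/602⌉ − ⌈12987/602⌉ = 23 − 22 = 1
n=40: ⌈(41·333)/602⌉ − ⌈(40·333)/602⌉ = ⌈13653/602⌉ − ⌈13320/602⌉ = 23 − 23 = 0
n=41: ⌈(42·333)/602⌉ − ⌈(41·333)/602⌉ = ⌈13986/602⌉ − ⌈13653/602⌉ = 24 − 23 = 1
n=42: ⌈(43·333)/602⌉ − ⌈(42·333)/602⌉ = ⌈14319/602⌉ − ⌈13986/602⌉ = 24 − 24 = 0
n=43: ⌈(44·333)/602⌉ − ⌈(43·333)/602⌉ = ⌈14652/602⌉ − ⌈14319/602⌉ = 25 − 24 = 1
n=44: ⌈(45·333)/602⌉ − ⌈(44·333)/602⌉ = ⌈14985/602⌉ − ⌈14652/602⌉ = 25 − 25 = 0
n=45: ⌈(46·333)/602⌉ − ⌈(45·333)/602⌉ = ⌈15318/602⌉ − ⌈14985/602⌉ = 26 − 25 = 1
n=46: ⌈(47·333)/602⌉ − ⌈(46·333)/602⌉ = ⌈15651/602⌉ − ⌈15318/602⌉ = 26 − 26 = 0
n=47: ⌈(48·333)/602⌉ − ⌈(47·333)/602⌉ = ⌈15984/602⌉ − ⌈15651/602⌉ = 27 − 26 = 1
n=48: ⌈(49·333)/602⌉ − ⌈(48·333)/602⌉ = ⌈16317/602⌉ − ⌈15984/602⌉ = 28 − 27 = 1
n=49: ⌈(50·333)/602⌉ − ⌈(49·333)/602⌉ = ⌈16650/602⌉ − ⌈16317/602⌉ = 28 − 28 = 0
n=50: ⌈(51·333)/602⌉ − ⌈(50·333)/602⌉ = ⌈16983/602⌉ − ⌈16650/602⌉ = 29 − 28 = 1
n=51: ⌈(52·333)/602⌉ − ⌈(51·333)/602⌉ = ⌈17316/602⌉ − ⌈16983/602⌉ = 29 − 29 = 0
n=52: ⌈(53·333)/602⌉ − ⌈(52·333)/602⌉ = ⌈17649/602⌉ − ⌈17316/602⌉ = 30 − 29 = 1
n=53: ⌈(54·333)/602⌉ − ⌈(53·333)/602⌉ = ⌈17982/602⌉ − ⌈17649/602⌉ = 30 − 30 = 0
n=54: ⌈(55·333)/602⌉ − ⌈(54·333)/602⌉ = ⌈18315/602⌉ − ⌈17982/602⌉ = 31 − 30 = 1
n=55: ⌈(56·333)/602⌉ − ⌈(55·333)/602⌉ = ⌈18648/602⌉ − ⌈18315/602⌉ = 31 − 31 = 0
n=56: ⌈(57·333)/602⌉ − ⌈(56·333)/602⌉ = ⌈18981/602⌉ − ⌈18648/602⌉ = 32 − 31 = 1
n=57: ⌈(58·333)/602⌉ − ⌈(57·333)/602⌉ = ⌈19314/602⌉ − ⌈18981/602⌉ = 33 − 32 = 1
n=58: ⌈(59·333)/602⌉ − ⌈(58·333)/602⌉ = ⌈19647/602⌉ − ⌈19314/602⌉ = 33 − 33 = 0
n=59: ⌈(60·333)/602⌉ − ⌈(59·333)/602⌉ = ⌈19980/602⌉ − ⌈19647/602⌉ = 34 − 33 = 1
n=60: ⌈(61·333)/602⌉ − ⌈(60·333)/602⌉ = ⌈20313/602⌉ − ⌈19980/602⌉ = 34 − 34 = 0
n=61: ⌈(62·333)/602⌉ − ⌈(61·333)/602⌉ = ⌈20646/602⌉ − ⌈20313/602⌉ = 35 − 34 = 1
n=62: ⌈(63·333)/602⌉ − ⌈(62·333)/602⌉ = ⌈20979/602⌉ − ⌈20646/602⌉ = 35 − 35 = 0
n=63: ⌈(64·333)/602⌉ − ⌈(63·333)/602⌉ = ⌈21312/602⌉ − ⌈20979/602⌉ = 36 − 35 = 1
n=64: ⌈(65·333)/602⌉ − ⌈(64·333)/602⌉ = ⌈21645/602⌉ − ⌈21312/602⌉ = 36 − 36 = 0
n=65: ⌈(66·333)/602⌉ − ⌈(65·333)/602⌉ = ⌈21978/602⌉ − ⌈21645/602⌉ = 37 − 36 = 1
n=66: ⌈(67·333)/602⌉ − ⌈(66·333)/602⌉ = ⌈22311/602⌉ − ⌈21978/602⌉ = 38 − 37 = 1
n=67: ⌈(68·333)/602⌉ − ⌈(67·333)/602⌉ = ⌈22644/602⌉ − ⌈22311/602⌉ = 38 − 38 = 0
n=68: ⌈(69·333)/602⌉ − ⌈(68·333)/602⌉ = ⌈22977/602⌉ − ⌈22644/602⌉ = 39 − 38 = 1
n=69: ⌈(70·333)/602⌉ − ⌈(69·333)/602⌉ = ⌈23310/602⌉ − ⌈22977/602⌉ = 39 − 39 = 0
n=70: ⌈(71·333)/602⌉ − ⌈(70·333)/602⌉ = ⌈23643/602⌉ − ⌈23310/602⌉ = 40 − 39 = 1
n=71: ⌈(72·333)/602⌉ − ⌈(71·333)/602⌉ = ⌈23976/602⌉ − ⌈23643/602⌉ = 40 − 40 = 0
n=72: ⌈(73·333)/602⌉ − ⌈(72·333)/602⌉ = ⌈24309/602⌉ − ⌈23976/602⌉ = 41 − 40 = 1
n=73: ⌈(74·333)/602⌉ − ⌈(73·333)/602⌉ = ⌈24642/602⌉ − ⌈24309/602⌉ = 41 − 41 = 0
n=74: ⌈(75·333)/602⌉ − ⌈(74·333)/602⌉ = ⌈24975/602⌉ − ⌈24642/602⌉ = 42 − 41 = 1
n=75: ⌈(76·333)/602⌉ − ⌈(75·333)/602⌉ = ⌈25308/602⌉ − ⌈24975/602⌉ = 43 − 42 = 1
n=76: ⌈(77·333)/602⌉ − ⌈(76·333)/602⌉ = ⌈25641/602⌉ − ⌈25308/602⌉ = 43 − 43 = 0
n=77: ⌈(78·333)/602⌉ − ⌈(77·333)/602⌉ = ⌈25974/602⌉ − ⌈25641/602⌉ = 44 − 43 = 1
n=78: ⌈(79·333)/602⌉ − ⌈(78·333)/602⌉ = ⌈26307/602⌉ − ⌈25974/602⌉ = 44 − 44 = 0
n=79: ⌈(80·333)/602⌉ − ⌈(79·333)/602⌉ = ⌈26640/602⌉ − ⌈26307/602⌉ = 45 − 44 = 1
n=80: ⌈(81·333)/602⌉ − ⌈(80·333)/602⌉ = ⌈26973/602⌉ − ⌈26640/602⌉ = 45 − 45 = 0
n=81: ⌈(82·333)/602⌉ − ⌈(81·333)/602⌉ = ⌈27306/602⌉ − ⌈26973/602⌉ = 46 − 45 = 1
n=82: ⌈(83·333)/602⌉ − ⌈(82·333)/602⌉ = ⌈27639/602⌉ − ⌈27306/602⌉ = 46 − 46 = 0
n=83: ⌈(84·333)/602⌉ − ⌈(83·333)/602⌉ = ⌈27972/602⌉ − ⌈27639/602⌉ = 47 − 46 = 1
n=84: ⌈(85·333)/602⌉ − ⌈(84·333)/602⌉ = ⌈28305/602⌉ − ⌈27972/602⌉ = 48 − 47 = 1
n=85: ⌈(86·333)/602⌉ − ⌈(85·333)/602⌉ = ⌈28638/602⌉ − ⌈28305/602⌉ = 48 − 48 = 0
n=86: ⌈(87·333)/602⌉ − ⌈(86·333)/602⌉ = ⌈28971/602⌉ − ⌈28638/602⌉ = 49 − 48 = 1
n=87: ⌈(88·333)/602⌉ − ⌈(87·333)/602⌉ = ⌈29304/602⌉ − ⌈28971/602⌉ = 49 − 49 = 0
n=88: ⌈(89·333)/602⌉ − ⌈(88·333)/602⌉ = ⌈29637/602⌉ − ⌈29304/602⌉ = 50 − 49 = 1
n=89: ⌈(90·333)/602⌉ − ⌈(89·333)/602⌉ = ⌈29970/602⌉ − ⌈29637/602⌉ = 50 − 50 = 0
n=90: ⌈(91·333)/602⌉ − ⌈(90·333)/602⌉ = ⌈30303/602⌉ − ⌈29970/602⌉ = 51 − 50 = 1
n=91: ⌈(92·333)/602⌉ − ⌈(91·333)/602⌉ = ⌈30636/602⌉ − ⌈30303/602⌉ = 51 − 51 = 0
n=92: ⌈(93·333)/602⌉ − ⌈(92·333)/602⌉ = ⌈30969/602⌉ − ⌈30636/602⌉ = 52 − 51 = 1
n=93: ⌈(94·333)/602⌉ − ⌈(93·333)/602⌉ = ⌈31302/602⌉ − ⌈30969/602⌉ = 52 − 52 = 0
n=94: ⌈(95·333)/602⌉ − ⌈(94·333)/602⌉ = ⌈31635/602⌉ − ⌈31302/602⌉ = 53 − 52 = 1
n=95: ⌈(96·333)/602⌉ − ⌈(95·333)/602⌉ = ⌈31968/602⌉ − ⌈31635/602⌉ = 54 − 53 = 1
n=96: ⌈(97·333)/602⌉ − ⌈(96·333)/602⌉ = ⌈32301/602⌉ − ⌈31968/602⌉ = 54 − 54 = 0
n=97: ⌈(98·333)/602⌉ − ⌈(97·333)/602⌉ = ⌈32634/602⌉ − ⌈32301/602⌉ = 55 − 54 = 1
n=98: ⌈(99·333)/602⌉ − ⌈(98·333)/602⌉ = ⌈32967/602⌉ − ⌈32634/602⌉ = 55 − 55 = 0
n=99: ⌈(100·333)/602⌉ − ⌈(99·333)/602⌉ = ⌈33300/602⌉ − ⌈32967/602⌉ = 56 − 55 = 1
n=100: ⌈(101·333)/602⌉ − ⌈(100·333)/602⌉ = ⌈33633/602⌉ − ⌈33300/602⌉ = 56 − 56 = 0
n=101: ⌈(102·333)/602⌉ − ⌈(101·333)/602⌉ = ⌈33966/602⌉ − ⌈33633/602⌉ = 57 − 56 = 1
n=102: ⌈(103·333)/602⌉ − ⌈(102·333)/602⌉ = ⌈34299/602⌉ − ⌈33966/602⌉ = 57 − 57 = 0
n=103: ⌈(104·333)/602⌉ − ⌈(103·333)/602⌉ = ⌈34632/602⌉ − ⌈34299/602⌉ = 58 − 57 = 1


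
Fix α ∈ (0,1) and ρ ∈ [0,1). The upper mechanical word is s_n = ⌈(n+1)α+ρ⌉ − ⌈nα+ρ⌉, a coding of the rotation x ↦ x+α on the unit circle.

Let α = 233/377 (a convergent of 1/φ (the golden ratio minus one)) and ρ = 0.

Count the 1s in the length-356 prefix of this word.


221

#1s = Σ_{n=0}^{355} s_n = Σ_{n=0}^{355} (⌈(n+1)α+ρ⌉ − ⌈nα+ρ⌉)
the sum telescopes: every ⌈nα+ρ⌉ with 0 < n < 356 appears once with + and once with −, leaving ⌈356α+ρ⌉ − ⌈0·α+ρ⌉
356α + ρ = (356·233) / 377 = 82948/377
ρ = 0/377
⌈82948/377⌉ = 221,  ⌈0/377⌉ = 0
#1s = 221 − 0 = 221


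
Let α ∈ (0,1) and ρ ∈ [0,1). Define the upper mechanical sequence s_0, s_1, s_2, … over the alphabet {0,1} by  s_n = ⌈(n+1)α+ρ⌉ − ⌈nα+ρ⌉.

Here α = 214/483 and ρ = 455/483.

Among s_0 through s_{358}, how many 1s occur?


160

#1s = Σ_{n=0}^{358} s_n = Σ_{n=0}^{358} (⌈(n+1)α+ρ⌉ − ⌈nα+ρ⌉)
the sum telescopes: every ⌈nα+ρ⌉ with 0 < n < 359 appears once with + and once with −, leaving ⌈359α+ρ⌉ − ⌈0·α+ρ⌉
359α + ρ = (359·214 + 455) / 483 = 77281/483
ρ = 455/483
⌈77281/483⌉ = 161,  ⌈455/483⌉ = 1
#1s = 161 − 1 = 160


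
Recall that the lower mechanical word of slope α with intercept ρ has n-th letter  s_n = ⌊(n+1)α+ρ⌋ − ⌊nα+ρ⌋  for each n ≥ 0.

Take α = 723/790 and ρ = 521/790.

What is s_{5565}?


(n+1)α + ρ = (5566·723 + 521) / 790 = 4024739/790
nα + ρ     = (5565·723 + 521) / 790 = 4024016/790
⌊4024739/790⌋ = 5094,  ⌊4024016/790⌋ = 5093
s_{5565} = 5094 − 5093 = 1

1


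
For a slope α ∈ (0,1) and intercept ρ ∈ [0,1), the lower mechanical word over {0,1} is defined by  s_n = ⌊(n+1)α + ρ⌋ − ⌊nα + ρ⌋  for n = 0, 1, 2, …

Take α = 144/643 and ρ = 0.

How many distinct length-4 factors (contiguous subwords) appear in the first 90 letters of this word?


t_n = ⌊(n·144)/643⌋ for n = 0 … 90:
  n=0…9: ⌊0/643⌋=0 ⌊144/643⌋=0 ⌊288/643⌋=0 ⌊432/643⌋=0 ⌊576/643⌋=0 ⌊720/643⌋=1 ⌊864/643⌋=1 ⌊1008/643⌋=1 ⌊1152/643⌋=1 ⌊1296/643⌋=2
  n=10…19: ⌊1440/643⌋=2 ⌊1584/643⌋=2 ⌊1728/643⌋=2 ⌊1872/643⌋=2 ⌊2016/643⌋=3 ⌊2160/643⌋=3 ⌊2304/643⌋=3 ⌊2448/643⌋=3 ⌊2592/643⌋=4 ⌊2736/643⌋=4
  n=20…29: ⌊2880/643⌋=4 ⌊3024/643⌋=4 ⌊3168/643⌋=4 ⌊3312/643⌋=5 ⌊3456/643⌋=5 ⌊3600/643⌋=5 ⌊3744/643⌋=5 ⌊3888/643⌋=6 ⌊4032/643⌋=6 ⌊4176/643⌋=6
  n=30…39: ⌊4320/643⌋=6 ⌊4464/643⌋=6 ⌊4608/643⌋=7 ⌊4752/643⌋=7 ⌊4896/643⌋=7 ⌊5040/643⌋=7 ⌊5184/643⌋=8 ⌊5328/643⌋=8 ⌊5472/643⌋=8 ⌊5616/643⌋=8
  n=40…49: ⌊5760/643⌋=8 ⌊5904/643⌋=9 ⌊6048/643⌋=9 ⌊6192/643⌋=9 ⌊6336/643⌋=9 ⌊6480/643⌋=10 ⌊6624/643⌋=10 ⌊6768/643⌋=10 ⌊6912/643⌋=10 ⌊7056/643⌋=10
  n=50…59: ⌊7200/643⌋=11 ⌊7344/643⌋=11 ⌊7488/643⌋=11 ⌊7632/643⌋=11 ⌊7776/643⌋=12 ⌊7920/643⌋=12 ⌊8064/643⌋=12 ⌊8208/643⌋=12 ⌊8352/643⌋=12 ⌊8496/643⌋=13
  n=60…69: ⌊8640/643⌋=13 ⌊8784/643⌋=13 ⌊8928/643⌋=13 ⌊9072/643⌋=14 ⌊9216/643⌋=14 ⌊9360/643⌋=14 ⌊9504/643⌋=14 ⌊9648/643⌋=15 ⌊9792/643⌋=15 ⌊9936/643⌋=15
  n=70…79: ⌊10080/643⌋=15 ⌊10224/643⌋=15 ⌊10368/643⌋=16 ⌊10512/643⌋=16 ⌊10656/643⌋=16 ⌊10800/643⌋=16 ⌊10944/643⌋=17 ⌊11088/643⌋=17 ⌊11232/643⌋=17 ⌊11376/643⌋=17
  n=80…89: ⌊11520/643⌋=17 ⌊11664/643⌋=18 ⌊11808/643⌋=18 ⌊11952/643⌋=18 ⌊12096/643⌋=18 ⌊12240/643⌋=19 ⌊12384/643⌋=19 ⌊12528/643⌋=19 ⌊12672/643⌋=19 ⌊12816/643⌋=19
  n=90: ⌊12960/643⌋=20
s_n = t_(n+1) − t_n for n = 0 … 89 gives
prefix = 000010001000010001000010001000010001000010001000010001000010001000100001000100001000100001
slide a length-4 window over [0..3] … [86..89] (87 windows); first occurrence of each distinct factor:
  [  0..  3] 0000
  [  1..  4] 0001
  [  2..  5] 0010
  [  3..  6] 0100
  [  4..  7] 1000
  (the other 82 windows repeat one of these)
distinct factors: {0000, 0001, 0010, 0100, 1000}
count = 5  (Sturmian bound for length 4 is 5)

5


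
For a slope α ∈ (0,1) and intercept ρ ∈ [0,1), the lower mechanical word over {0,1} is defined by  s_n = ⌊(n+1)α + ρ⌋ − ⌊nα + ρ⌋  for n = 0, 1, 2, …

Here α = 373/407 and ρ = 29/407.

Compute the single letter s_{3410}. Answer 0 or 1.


(n+1)α + ρ = (3411·373 + 29) / 407 = 1272332/407
nα + ρ     = (3410·373 + 29) / 407 = 1271959/407
⌊1272332/407⌋ = 3126,  ⌊1271959/407⌋ = 3125
s_{3410} = 3126 − 3125 = 1

1


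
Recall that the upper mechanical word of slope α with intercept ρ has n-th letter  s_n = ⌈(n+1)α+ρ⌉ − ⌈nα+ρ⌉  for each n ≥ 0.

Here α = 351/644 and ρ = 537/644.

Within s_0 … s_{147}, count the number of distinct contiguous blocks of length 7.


t_n = ⌈(n·351+537)/644⌉ for n = 0 … 148:
  n=0…9: ⌈537/644⌉=1 ⌈888/644⌉=2 ⌈1239/644⌉=2 ⌈1590/644⌉=3 ⌈1941/644⌉=4 ⌈2292/644⌉=4 ⌈2643/644⌉=5 ⌈2994/644⌉=5 ⌈3345/644⌉=6 ⌈3696/644⌉=6
  n=10…19: ⌈4047/644⌉=7 ⌈4398/644⌉=7 ⌈4749/644⌉=8 ⌈5100/644⌉=8 ⌈5451/644⌉=9 ⌈5802/644⌉=10 ⌈6153/644⌉=10 ⌈6504/644⌉=11 ⌈6855/644⌉=11 ⌈7206/644⌉=12
  n=20…29: ⌈7557/644⌉=12 ⌈7908/644⌉=13 ⌈8259/644⌉=13 ⌈8610/644⌉=14 ⌈8961/644⌉=14 ⌈9312/644⌉=15 ⌈9663/644⌉=16 ⌈10014/644⌉=16 ⌈10365/644⌉=17 ⌈10716/644⌉=17
  n=30…39: ⌈11067/644⌉=18 ⌈11418/644⌉=18 ⌈11769/644⌉=19 ⌈12120/644⌉=19 ⌈12471/644⌉=20 ⌈12822/644⌉=20 ⌈13173/644⌉=21 ⌈13524/644⌉=21 ⌈13875/644⌉=22 ⌈14226/644⌉=23
  n=40…49: ⌈14577/644⌉=23 ⌈14928/644⌉=24 ⌈15279/644⌉=24 ⌈15630/644⌉=25 ⌈15981/644⌉=25 ⌈16332/644⌉=26 ⌈16683/644⌉=26 ⌈17034/644⌉=27 ⌈17385/644⌉=27 ⌈17736/644⌉=28
  n=50…59: ⌈18087/644⌉=29 ⌈18438/644⌉=29 ⌈18789/644⌉=30 ⌈19140/644⌉=30 ⌈19491/644⌉=31 ⌈19842/644⌉=31 ⌈20193/644⌉=32 ⌈20544/644⌉=32 ⌈20895/644⌉=33 ⌈21246/644⌉=33
  n=60…69: ⌈21597/644⌉=34 ⌈21948/644⌉=35 ⌈22299/644⌉=35 ⌈22650/644⌉=36 ⌈23001/644⌉=36 ⌈23352/644⌉=37 ⌈23703/644⌉=37 ⌈24054/644⌉=38 ⌈24405/644⌉=38 ⌈24756/644⌉=39
  n=70…79: ⌈25107/644⌉=39 ⌈25458/644⌉=40 ⌈25809/644⌉=41 ⌈26160/644⌉=41 ⌈26511/644⌉=42 ⌈26862/644⌉=42 ⌈27213/644⌉=43 ⌈27564/644⌉=43 ⌈27915/644⌉=44 ⌈28266/644⌉=44
  n=80…89: ⌈28617/644⌉=45 ⌈28968/644⌉=45 ⌈29319/644⌉=46 ⌈29670/644⌉=47 ⌈30021/644⌉=47 ⌈30372/644⌉=48 ⌈30723/644⌉=48 ⌈31074/644⌉=49 ⌈31425/644⌉=49 ⌈31776/644⌉=50
  n=90…99: ⌈32127/644⌉=50 ⌈32478/644⌉=51 ⌈32829/644⌉=51 ⌈33180/644⌉=52 ⌈33531/644⌉=53 ⌈33882/644⌉=53 ⌈34233/644⌉=54 ⌈34584/644⌉=54 ⌈34935/644⌉=55 ⌈35286/644⌉=55
  n=100…109: ⌈35637/644⌉=56 ⌈35988/644⌉=56 ⌈36339/644⌉=57 ⌈36690/644⌉=57 ⌈37041/644⌉=58 ⌈37392/644⌉=59 ⌈37743/644⌉=59 ⌈38094/644⌉=60 ⌈38445/644⌉=60 ⌈38796/644⌉=61
  n=110…119: ⌈39147/644⌉=61 ⌈39498/644⌉=62 ⌈39849/644⌉=62 ⌈40200/644⌉=63 ⌈40551/644⌉=63 ⌈40902/644⌉=64 ⌈41253/644⌉=65 ⌈41604/644⌉=65 ⌈41955/644⌉=66 ⌈42306/644⌉=66
  n=120…129: ⌈42657/644⌉=67 ⌈43008/644⌉=67 ⌈43359/644⌉=68 ⌈43710/644⌉=68 ⌈44061/644⌉=69 ⌈44412/644⌉=69 ⌈44763/644⌉=70 ⌈45114/644⌉=71 ⌈45465/644⌉=71 ⌈45816/644⌉=72
  n=130…139: ⌈46167/644⌉=72 ⌈46518/644⌉=73 ⌈46869/644⌉=73 ⌈47220/644⌉=74 ⌈47571/644⌉=74 ⌈47922/644⌉=75 ⌈48273/644⌉=75 ⌈48624/644⌉=76 ⌈48975/644⌉=77 ⌈49326/644⌉=77
  n=140…148: ⌈49677/644⌉=78 ⌈50028/644⌉=78 ⌈50379/644⌉=79 ⌈50730/644⌉=79 ⌈51081/644⌉=80 ⌈51432/644⌉=80 ⌈51783/644⌉=81 ⌈52134/644⌉=81 ⌈52485/644⌉=82
s_n = t_(n+1) − t_n for n = 0 … 147 gives
prefix = 1011010101010110101010101101010101010110101010101101010101011010101010110101010101101010101011010101010110101010101101010101011010101010110101010101
slide a length-7 window over [0..6] … [141..147] (142 windows); first occurrence of each distinct factor:
  [  0..  6] 1011010
  [  1..  7] 0110101
  [  2..  8] 1101010
  [  3..  9] 1010101
  [  4.. 10] 0101010
  [  8.. 14] 0101011
  [  9.. 15] 1010110
  [ 10.. 16] 0101101
  (the other 134 windows repeat one of these)
distinct factors: {0101010, 0101011, 0101101, 0110101, 1010101, 1010110, 1011010, 1101010}
count = 8  (Sturmian bound for length 7 is 8)

8


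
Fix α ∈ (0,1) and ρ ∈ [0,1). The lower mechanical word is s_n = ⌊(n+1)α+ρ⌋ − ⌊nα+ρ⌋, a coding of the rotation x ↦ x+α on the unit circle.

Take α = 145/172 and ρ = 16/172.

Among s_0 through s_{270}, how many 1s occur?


#1s = Σ_{n=0}^{270} s_n = Σ_{n=0}^{270} (⌊(n+1)α+ρ⌋ − ⌊nα+ρ⌋)
the sum telescopes: every ⌊nα+ρ⌋ with 0 < n < 271 appears once with + and once with −, leaving ⌊271α+ρ⌋ − ⌊0·α+ρ⌋
271α + ρ = (271·145 + 16) / 172 = 39311/172
ρ = 16/172
⌊39311/172⌋ = 228,  ⌊16/172⌋ = 0
#1s = 228 − 0 = 228

228


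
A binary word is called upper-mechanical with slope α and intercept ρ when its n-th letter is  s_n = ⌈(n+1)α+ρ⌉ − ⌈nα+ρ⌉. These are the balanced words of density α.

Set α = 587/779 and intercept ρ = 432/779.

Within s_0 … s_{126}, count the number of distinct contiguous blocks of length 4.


t_n = ⌈(n·587+432)/779⌉ for n = 0 … 127:
  n=0…9: ⌈432/779⌉=1 ⌈1019/779⌉=2 ⌈1606/779⌉=3 ⌈2193/779⌉=3 ⌈2780/779⌉=4 ⌈3367/779⌉=5 ⌈3954/779⌉=6 ⌈4541/779⌉=6 ⌈5128/779⌉=7 ⌈5715/779⌉=8
  n=10…19: ⌈6302/779⌉=9 ⌈6889/779⌉=9 ⌈7476/779⌉=10 ⌈8063/779⌉=11 ⌈8650/779⌉=12 ⌈9237/779⌉=12 ⌈9824/779⌉=13 ⌈10411/779⌉=14 ⌈10998/779⌉=15 ⌈11585/779⌉=15
  n=20…29: ⌈12172/779⌉=16 ⌈12759/779⌉=17 ⌈13346/779⌉=18 ⌈13933/779⌉=18 ⌈14520/779⌉=19 ⌈15107/779⌉=20 ⌈15694/779⌉=21 ⌈16281/779⌉=21 ⌈16868/779⌉=22 ⌈17455/779⌉=23
  n=30…39: ⌈18042/779⌉=24 ⌈18629/779⌉=24 ⌈19216/779⌉=25 ⌈19803/779⌉=26 ⌈20390/779⌉=27 ⌈20977/779⌉=27 ⌈21564/779⌉=28 ⌈22151/779⌉=29 ⌈22738/779⌉=30 ⌈23325/779⌉=30
  n=40…49: ⌈23912/779⌉=31 ⌈24499/779⌉=32 ⌈25086/779⌉=33 ⌈25673/779⌉=33 ⌈26260/779⌉=34 ⌈26847/779⌉=35 ⌈27434/779⌉=36 ⌈28021/779⌉=36 ⌈28608/779⌉=37 ⌈29195/779⌉=38
  n=50…59: ⌈29782/779⌉=39 ⌈30369/779⌉=39 ⌈30956/779⌉=40 ⌈31543/779⌉=41 ⌈32130/779⌉=42 ⌈32717/779⌉=42 ⌈33304/779⌉=43 ⌈33891/779⌉=44 ⌈34478/779⌉=45 ⌈35065/779⌉=46
  n=60…69: ⌈35652/779⌉=46 ⌈36239/779⌉=47 ⌈36826/779⌉=48 ⌈37413/779⌉=49 ⌈38000/779⌉=49 ⌈38587/779⌉=50 ⌈39174/779⌉=51 ⌈39761/779⌉=52 ⌈40348/779⌉=52 ⌈40935/779⌉=53
  n=70…79: ⌈41522/779⌉=54 ⌈42109/779⌉=55 ⌈42696/779⌉=55 ⌈43283/779⌉=56 ⌈43870/779⌉=57 ⌈44457/779⌉=58 ⌈45044/779⌉=58 ⌈45631/779⌉=59 ⌈46218/779⌉=60 ⌈46805/779⌉=61
  n=80…89: ⌈47392/779⌉=61 ⌈47979/779⌉=62 ⌈48566/779⌉=63 ⌈49153/779⌉=64 ⌈49740/779⌉=64 ⌈50327/779⌉=65 ⌈50914/779⌉=66 ⌈51501/779⌉=67 ⌈52088/779⌉=67 ⌈52675/779⌉=68
  n=90…99: ⌈53262/779⌉=69 ⌈53849/779⌉=70 ⌈54436/779⌉=70 ⌈55023/779⌉=71 ⌈55610/779⌉=72 ⌈56197/779⌉=73 ⌈56784/779⌉=73 ⌈57371/779⌉=74 ⌈57958/779⌉=75 ⌈58545/779⌉=76
  n=100…109: ⌈59132/779⌉=76 ⌈59719/779⌉=77 ⌈60306/779⌉=78 ⌈60893/779⌉=79 ⌈61480/779⌉=79 ⌈62067/779⌉=80 ⌈62654/779⌉=81 ⌈63241/779⌉=82 ⌈63828/779⌉=82 ⌈64415/779⌉=83
  n=110…119: ⌈65002/779⌉=84 ⌈65589/779⌉=85 ⌈66176/779⌉=85 ⌈66763/779⌉=86 ⌈67350/779⌉=87 ⌈67937/779⌉=88 ⌈68524/779⌉=88 ⌈69111/779⌉=89 ⌈69698/779⌉=90 ⌈70285/779⌉=91
  n=120…127: ⌈70872/779⌉=91 ⌈71459/779⌉=92 ⌈72046/779⌉=93 ⌈72633/779⌉=94 ⌈73220/779⌉=94 ⌈73807/779⌉=95 ⌈74394/779⌉=96 ⌈74981/779⌉=97
s_n = t_(n+1) − t_n for n = 0 … 126 gives
prefix = 1101110111011101110111011101110111011101110111011101110111101110111011101110111011101110111011101110111011101110111011101110111
slide a length-4 window over [0..3] … [123..126] (124 windows); first occurrence of each distinct factor:
  [  0..  3] 1101
  [  1..  4] 1011
  [  2..  5] 0111
  [  3..  6] 1110
  [ 55.. 58] 1111
  (the other 119 windows repeat one of these)
distinct factors: {0111, 1011, 1101, 1110, 1111}
count = 5  (Sturmian bound for length 4 is 5)

5


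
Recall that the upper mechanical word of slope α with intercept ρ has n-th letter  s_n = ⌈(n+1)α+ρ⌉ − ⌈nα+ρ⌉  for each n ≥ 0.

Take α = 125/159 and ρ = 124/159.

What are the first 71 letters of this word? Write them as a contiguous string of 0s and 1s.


n=0: ⌈(1·125+124)/159⌉ − ⌈(0·125+124)/159⌉ = ⌈249/159⌉ − ⌈124/159⌉ = 2 − 1 = 1
n=1: ⌈(2·125+124)/159⌉ − ⌈(1·125+124)/159⌉ = ⌈374/159⌉ − ⌈249/159⌉ = 3 − 2 = 1
n=2: ⌈(3·125+124)/159⌉ − ⌈(2·125+124)/159⌉ = ⌈499/159⌉ − ⌈374/159⌉ = 4 − 3 = 1
n=3: ⌈(4·125+124)/159⌉ − ⌈(3·125+124)/159⌉ = ⌈624/159⌉ − ⌈499/159⌉ = 4 − 4 = 0
n=4: ⌈(5·125+124)/159⌉ − ⌈(4·125+124)/159⌉ = ⌈749/159⌉ − ⌈624/159⌉ = 5 − 4 = 1
n=5: ⌈(6·125+124)/159⌉ − ⌈(5·125+124)/159⌉ = ⌈874/159⌉ − ⌈749/159⌉ = 6 − 5 = 1
n=6: ⌈(7·125+124)/159⌉ − ⌈(6·125+124)/159⌉ = ⌈999/159⌉ − ⌈874/159⌉ = 7 − 6 = 1
n=7: ⌈(8·125+124)/159⌉ − ⌈(7·125+124)/159⌉ = ⌈1124/159⌉ − ⌈999/159⌉ = 8 − 7 = 1
n=8: ⌈(9·125+124)/159⌉ − ⌈(8·125+124)/159⌉ = ⌈1249/159⌉ − ⌈1124/159⌉ = 8 − 8 = 0
n=9: ⌈(10·125+124)/159⌉ − ⌈(9·125+124)/159⌉ = ⌈1374/159⌉ − ⌈1249/159⌉ = 9 − 8 = 1
n=10: ⌈(11·125+124)/159⌉ − ⌈(10·125+124)/159⌉ = ⌈1499/159⌉ − ⌈1374/159⌉ = 10 − 9 = 1
n=11: ⌈(12·125+124)/159⌉ − ⌈(11·125+124)/159⌉ = ⌈1624/159⌉ − ⌈1499/159⌉ = 11 − 10 = 1
n=12: ⌈(13·125+124)/159⌉ − ⌈(12·125+124)/159⌉ = ⌈1749/159⌉ − ⌈1624/159⌉ = 11 − 11 = 0
n=13: ⌈(14·125+124)/159⌉ − ⌈(13·125+124)/159⌉ = ⌈1874/159⌉ − ⌈1749/159⌉ = 12 − 11 = 1
n=14: ⌈(15·125+124)/159⌉ − ⌈(14·125+124)/159⌉ = ⌈1999/159⌉ − ⌈1874/159⌉ = 13 − 12 = 1
n=15: ⌈(16·125+124)/159⌉ − ⌈(15·125+124)/159⌉ = ⌈2124/159⌉ − ⌈1999/159⌉ = 14 − 13 = 1
n=16: ⌈(17·125+124)/159⌉ − ⌈(16·125+124)/159⌉ = ⌈2249/159⌉ − ⌈2124/159⌉ = 15 − 14 = 1
n=17: ⌈(18·125+124)/159⌉ − ⌈(17·125+124)/159⌉ = ⌈2374/159⌉ − ⌈2249/159⌉ = 15 − 15 = 0
n=18: ⌈(19·125+124)/159⌉ − ⌈(18·125+124)/159⌉ = ⌈2499/159⌉ − ⌈2374/159⌉ = 16 − 15 = 1
n=19: ⌈(20·125+124)/159⌉ − ⌈(19·125+124)/159⌉ = ⌈2624/159⌉ − ⌈2499/159⌉ = 17 − 16 = 1
n=20: ⌈(21·125+124)/159⌉ − ⌈(20·125+124)/159⌉ = ⌈2749/159⌉ − ⌈2624/159⌉ = 18 − 17 = 1
n=21: ⌈(22·125+124)/159⌉ − ⌈(21·125+124)/159⌉ = ⌈2874/159⌉ − ⌈2749/159⌉ = 19 − 18 = 1
n=22: ⌈(23·125+124)/159⌉ − ⌈(22·125+124)/159⌉ = ⌈2999/159⌉ − ⌈2874/159⌉ = 19 − 19 = 0
n=23: ⌈(24·125+124)/159⌉ − ⌈(23·125+124)/159⌉ = ⌈3124/159⌉ − ⌈2999/159⌉ = 20 − 19 = 1
n=24: ⌈(25·125+124)/159⌉ − ⌈(24·125+124)/159⌉ = ⌈3249/159⌉ − ⌈3124/159⌉ = 21 − 20 = 1
n=25: ⌈(26·125+124)/159⌉ − ⌈(25·125+124)/159⌉ = ⌈3374/159⌉ − ⌈3249/159⌉ = 22 − 21 = 1
n=26: ⌈(27·125+124)/159⌉ − ⌈(26·125+124)/159⌉ = ⌈3499/159⌉ − ⌈3374/159⌉ = 23 − 22 = 1
n=27: ⌈(28·125+124)/159⌉ − ⌈(27·125+124)/159⌉ = ⌈3624/159⌉ − ⌈3499/159⌉ = 23 − 23 = 0
n=28: ⌈(29·125+124)/159⌉ − ⌈(28·125+124)/159⌉ = ⌈3749/159⌉ − ⌈3624/159⌉ = 24 − 23 = 1
n=29: ⌈(30·125+124)/159⌉ − ⌈(29·125+124)/159⌉ = ⌈3874/159⌉ − ⌈3749/159⌉ = 25 − 24 = 1
n=30: ⌈(31·125+124)/159⌉ − ⌈(30·125+124)/159⌉ = ⌈3999/159⌉ − ⌈3874/159⌉ = 26 − 25 = 1
n=31: ⌈(32·125+124)/159⌉ − ⌈(31·125+124)/159⌉ = ⌈4124/159⌉ − ⌈3999/159⌉ = 26 − 26 = 0
n=32: ⌈(33·125+124)/159⌉ − ⌈(32·125+124)/159⌉ = ⌈4249/159⌉ − ⌈4124/159⌉ = 27 − 26 = 1
n=33: ⌈(34·125+124)/159⌉ − ⌈(33·125+124)/159⌉ = ⌈4374/159⌉ − ⌈4249/159⌉ = 28 − 27 = 1
n=34: ⌈(35·125+124)/159⌉ − ⌈(34·125+124)/159⌉ = ⌈4499/159⌉ − ⌈4374/159⌉ = 29 − 28 = 1
n=35: ⌈(36·125+124)/159⌉ − ⌈(35·125+124)/159⌉ = ⌈4624/159⌉ − ⌈4499/159⌉ = 30 − 29 = 1
n=36: ⌈(37·125+124)/159⌉ − ⌈(36·125+124)/159⌉ = ⌈4749/159⌉ − ⌈4624/159⌉ = 30 − 30 = 0
n=37: ⌈(38·125+124)/159⌉ − ⌈(37·125+124)/159⌉ = ⌈4874/159⌉ − ⌈4749/159⌉ = 31 − 30 = 1
n=38: ⌈(39·125+124)/159⌉ − ⌈(38·125+124)/159⌉ = ⌈4999/159⌉ − ⌈4874/159⌉ = 32 − 31 = 1
n=39: ⌈(40·125+124)/159⌉ − ⌈(39·125+124)/159⌉ = ⌈5124/159⌉ − ⌈4999/159⌉ = 33 − 32 = 1
n=40: ⌈(41·125+124)/159⌉ − ⌈(40·125+124)/159⌉ = ⌈5249/159⌉ − ⌈5124/159⌉ = 34 − 33 = 1
n=41: ⌈(42·125+124)/159⌉ − ⌈(41·125+124)/159⌉ = ⌈5374/159⌉ − ⌈5249/159⌉ = 34 − 34 = 0
n=42: ⌈(43·125+124)/159⌉ − ⌈(42·125+124)/159⌉ = ⌈5499/159⌉ − ⌈5374/159⌉ = 35 − 34 = 1
n=43: ⌈(44·125+124)/159⌉ − ⌈(43·125+124)/159⌉ = ⌈5624/159⌉ − ⌈5499/159⌉ = 36 − 35 = 1
n=44: ⌈(45·125+124)/159⌉ − ⌈(44·125+124)/159⌉ = ⌈5749/159⌉ − ⌈5624/159⌉ = 37 − 36 = 1
n=45: ⌈(46·125+124)/159⌉ − ⌈(45·125+124)/159⌉ = ⌈5874/159⌉ − ⌈5749/159⌉ = 37 − 37 = 0
n=46: ⌈(47·125+124)/159⌉ − ⌈(46·125+124)/159⌉ = ⌈5999/159⌉ − ⌈5874/159⌉ = 38 − 37 = 1
n=47: ⌈(48·125+124)/159⌉ − ⌈(47·125+124)/159⌉ = ⌈6124/159⌉ − ⌈5999/159⌉ = 39 − 38 = 1
n=48: ⌈(49·125+124)/159⌉ − ⌈(48·125+124)/159⌉ = ⌈6249/159⌉ − ⌈6124/159⌉ = 40 − 39 = 1
n=49: ⌈(50·125+124)/159⌉ − ⌈(49·125+124)/159⌉ = ⌈6374/159⌉ − ⌈6249/159⌉ = 41 − 40 = 1
n=50: ⌈(51·125+124)/159⌉ − ⌈(50·125+124)/159⌉ = ⌈6499/159⌉ − ⌈6374/159⌉ = 41 − 41 = 0
n=51: ⌈(52·125+124)/159⌉ − ⌈(51·125+124)/159⌉ = ⌈6624/159⌉ − ⌈6499/159⌉ = 42 − 41 = 1
n=52: ⌈(53·125+124)/159⌉ − ⌈(52·125+124)/159⌉ = ⌈6749/159⌉ − ⌈6624/159⌉ = 43 − 42 = 1
n=53: ⌈(54·125+124)/159⌉ − ⌈(53·125+124)/159⌉ = ⌈6874/159⌉ − ⌈6749/159⌉ = 44 − 43 = 1
n=54: ⌈(55·125+124)/159⌉ − ⌈(54·125+124)/159⌉ = ⌈6999/159⌉ − ⌈6874/159⌉ = 45 − 44 = 1
n=55: ⌈(56·125+124)/159⌉ − ⌈(55·125+124)/159⌉ = ⌈7124/159⌉ − ⌈6999/159⌉ = 45 − 45 = 0
n=56: ⌈(57·125+124)/159⌉ − ⌈(56·125+124)/159⌉ = ⌈7249/159⌉ − ⌈7124/159⌉ = 46 − 45 = 1
n=57: ⌈(58·125+124)/159⌉ − ⌈(57·125+124)/159⌉ = ⌈7374/159⌉ − ⌈7249/159⌉ = 47 − 46 = 1
n=58: ⌈(59·125+124)/159⌉ − ⌈(58·125+124)/159⌉ = ⌈7499/159⌉ − ⌈7374/159⌉ = 48 − 47 = 1
n=59: ⌈(60·125+124)/159⌉ − ⌈(59·125+124)/159⌉ = ⌈7624/159⌉ − ⌈7499/159⌉ = 48 − 48 = 0
n=60: ⌈(61·125+124)/159⌉ − ⌈(60·125+124)/159⌉ = ⌈7749/159⌉ − ⌈7624/159⌉ = 49 − 48 = 1
n=61: ⌈(62·125+124)/159⌉ − ⌈(61·125+124)/159⌉ = ⌈7874/159⌉ − ⌈7749/159⌉ = 50 − 49 = 1
n=62: ⌈(63·125+124)/159⌉ − ⌈(62·125+124)/159⌉ = ⌈7999/159⌉ − ⌈7874/159⌉ = 51 − 50 = 1
n=63: ⌈(64·125+124)/159⌉ − ⌈(63·125+124)/159⌉ = ⌈8124/159⌉ − ⌈7999/159⌉ = 52 − 51 = 1
n=64: ⌈(65·125+124)/159⌉ − ⌈(64·125+124)/159⌉ = ⌈8249/159⌉ − ⌈8124/159⌉ = 52 − 52 = 0
n=65: ⌈(66·125+124)/159⌉ − ⌈(65·125+124)/159⌉ = ⌈8374/159⌉ − ⌈8249/159⌉ = 53 − 52 = 1
n=66: ⌈(67·125+124)/159⌉ − ⌈(66·125+124)/159⌉ = ⌈8499/159⌉ − ⌈8374/159⌉ = 54 − 53 = 1
n=67: ⌈(68·125+124)/159⌉ − ⌈(67·125+124)/159⌉ = ⌈8624/159⌉ − ⌈8499/159⌉ = 55 − 54 = 1
n=68: ⌈(69·125+124)/159⌉ − ⌈(68·125+124)/159⌉ = ⌈8749/159⌉ − ⌈8624/159⌉ = 56 − 55 = 1
n=69: ⌈(70·125+124)/159⌉ − ⌈(69·125+124)/159⌉ = ⌈8874/159⌉ − ⌈8749/159⌉ = 56 − 56 = 0
n=70: ⌈(71·125+124)/159⌉ − ⌈(70·125+124)/159⌉ = ⌈8999/159⌉ − ⌈8874/159⌉ = 57 − 56 = 1

11101111011101111011110111101110111101111011101111011110111011110111101


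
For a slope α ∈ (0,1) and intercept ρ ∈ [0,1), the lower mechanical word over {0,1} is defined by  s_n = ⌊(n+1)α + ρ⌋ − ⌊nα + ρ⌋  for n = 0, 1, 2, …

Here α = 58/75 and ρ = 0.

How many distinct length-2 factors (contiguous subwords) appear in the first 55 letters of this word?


t_n = ⌊(n·58)/75⌋ for n = 0 … 55:
  n=0…9: ⌊0/75⌋=0 ⌊58/75⌋=0 ⌊116/75⌋=1 ⌊174/75⌋=2 ⌊232/75⌋=3 ⌊290/75⌋=3 ⌊348/75⌋=4 ⌊406/75⌋=5 ⌊464/75⌋=6 ⌊522/75⌋=6
  n=10…19: ⌊580/75⌋=7 ⌊638/75⌋=8 ⌊696/75⌋=9 ⌊754/75⌋=10 ⌊812/75⌋=10 ⌊870/75⌋=11 ⌊928/75⌋=12 ⌊986/75⌋=13 ⌊1044/75⌋=13 ⌊1102/75⌋=14
  n=20…29: ⌊1160/75⌋=15 ⌊1218/75⌋=16 ⌊1276/75⌋=17 ⌊1334/75⌋=17 ⌊1392/75⌋=18 ⌊1450/75⌋=19 ⌊1508/75⌋=20 ⌊1566/75⌋=20 ⌊1624/75⌋=21 ⌊1682/75⌋=22
  n=30…39: ⌊1740/75⌋=23 ⌊1798/75⌋=23 ⌊1856/75⌋=24 ⌊1914/75⌋=25 ⌊1972/75⌋=26 ⌊2030/75⌋=27 ⌊2088/75⌋=27 ⌊2146/75⌋=28 ⌊2204/75⌋=29 ⌊2262/75⌋=30
  n=40…49: ⌊2320/75⌋=30 ⌊2378/75⌋=31 ⌊2436/75⌋=32 ⌊2494/75⌋=33 ⌊2552/75⌋=34 ⌊2610/75⌋=34 ⌊2668/75⌋=35 ⌊2726/75⌋=36 ⌊2784/75⌋=37 ⌊2842/75⌋=37
  n=50…55: ⌊2900/75⌋=38 ⌊2958/75⌋=39 ⌊3016/75⌋=40 ⌊3074/75⌋=40 ⌊3132/75⌋=41 ⌊3190/75⌋=42
s_n = t_(n+1) − t_n for n = 0 … 54 gives
prefix = 0111011101111011101111011101110111101110111101110111011
slide a length-2 window over [0..1] … [53..54] (54 windows); first occurrence of each distinct factor:
  [  0..  1] 01
  [  1..  2] 11
  [  3..  4] 10
  (the other 51 windows repeat one of these)
distinct factors: {01, 10, 11}
count = 3  (Sturmian bound for length 2 is 3)

3


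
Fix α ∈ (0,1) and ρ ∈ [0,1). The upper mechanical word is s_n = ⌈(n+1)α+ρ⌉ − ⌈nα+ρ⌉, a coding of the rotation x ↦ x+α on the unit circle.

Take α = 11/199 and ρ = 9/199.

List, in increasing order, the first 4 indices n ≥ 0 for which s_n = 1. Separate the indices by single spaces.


17 35 53 71

n=0: ⌈20/199⌉−⌈9/199⌉ = 1−1 = 0
n=1: ⌈31/199⌉−⌈20/199⌉ = 1−1 = 0
  …
n=17: ⌈207/199⌉−⌈196/199⌉ = 2−1 = 1  ← one
n=18: ⌈218/199⌉−⌈207/199⌉ = 2−2 = 0
n=19: ⌈229/199⌉−⌈218/199⌉ = 2−2 = 0
  …
n=35: ⌈405/199⌉−⌈394/199⌉ = 3−2 = 1  ← one
n=36: ⌈416/199⌉−⌈405/199⌉ = 3−3 = 0
n=37: ⌈427/199⌉−⌈416/199⌉ = 3−3 = 0
  …
n=53: ⌈603/199⌉−⌈592/199⌉ = 4−3 = 1  ← one
n=54: ⌈614/199⌉−⌈603/199⌉ = 4−4 = 0
n=55: ⌈625/199⌉−⌈614/199⌉ = 4−4 = 0
  …
n=71: ⌈801/199⌉−⌈790/199⌉ = 5−4 = 1  ← one
positions of the first 4 ones: 17 35 53 71


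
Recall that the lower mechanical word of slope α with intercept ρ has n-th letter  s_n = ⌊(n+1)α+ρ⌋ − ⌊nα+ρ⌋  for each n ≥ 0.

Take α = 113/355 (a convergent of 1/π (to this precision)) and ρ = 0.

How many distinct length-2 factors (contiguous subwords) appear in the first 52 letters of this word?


3

t_n = ⌊(n·113)/355⌋ for n = 0 … 52:
  n=0…9: ⌊0/355⌋=0 ⌊113/355⌋=0 ⌊226/355⌋=0 ⌊339/355⌋=0 ⌊452/355⌋=1 ⌊565/355⌋=1 ⌊678/355⌋=1 ⌊791/355⌋=2 ⌊904/355⌋=2 ⌊1017/355⌋=2
  n=10…19: ⌊1130/355⌋=3 ⌊1243/355⌋=3 ⌊1356/355⌋=3 ⌊1469/355⌋=4 ⌊1582/355⌋=4 ⌊1695/355⌋=4 ⌊1808/355⌋=5 ⌊1921/355⌋=5 ⌊2034/355⌋=5 ⌊2147/355⌋=6
  n=20…29: ⌊2260/355⌋=6 ⌊2373/355⌋=6 ⌊2486/355⌋=7 ⌊2599/355⌋=7 ⌊2712/355⌋=7 ⌊2825/355⌋=7 ⌊2938/355⌋=8 ⌊3051/355⌋=8 ⌊3164/355⌋=8 ⌊3277/355⌋=9
  n=30…39: ⌊3390/355⌋=9 ⌊3503/355⌋=9 ⌊3616/355⌋=10 ⌊3729/355⌋=10 ⌊3842/355⌋=10 ⌊3955/355⌋=11 ⌊4068/355⌋=11 ⌊4181/355⌋=11 ⌊4294/355⌋=12 ⌊4407/355⌋=12
  n=40…49: ⌊4520/355⌋=12 ⌊4633/355⌋=13 ⌊4746/355⌋=13 ⌊4859/355⌋=13 ⌊4972/355⌋=14 ⌊5085/355⌋=14 ⌊5198/355⌋=14 ⌊5311/355⌋=14 ⌊5424/355⌋=15 ⌊5537/355⌋=15
  n=50…52: ⌊5650/355⌋=15 ⌊5763/355⌋=16 ⌊5876/355⌋=16
s_n = t_(n+1) − t_n for n = 0 … 51 gives
prefix = 0001001001001001001001000100100100100100100100010010
slide a length-2 window over [0..1] … [50..51] (51 windows); first occurrence of each distinct factor:
  [  0..  1] 00
  [  2..  3] 01
  [  3..  4] 10
  (the other 48 windows repeat one of these)
distinct factors: {00, 01, 10}
count = 3  (Sturmian bound for length 2 is 3)


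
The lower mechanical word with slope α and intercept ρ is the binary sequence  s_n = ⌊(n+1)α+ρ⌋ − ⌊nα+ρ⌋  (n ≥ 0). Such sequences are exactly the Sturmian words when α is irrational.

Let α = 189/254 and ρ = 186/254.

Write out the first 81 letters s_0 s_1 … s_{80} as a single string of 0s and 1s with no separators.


n=0: ⌊(1·189+186)/254⌋ − ⌊(0·189+186)/254⌋ = ⌊375/254⌋ − ⌊186/254⌋ = 1 − 0 = 1
n=1: ⌊(2·189+186)/254⌋ − ⌊(1·189+186)/254⌋ = ⌊564/254⌋ − ⌊375/254⌋ = 2 − 1 = 1
n=2: ⌊(3·189+186)/254⌋ − ⌊(2·189+186)/254⌋ = ⌊753/254⌋ − ⌊564/254⌋ = 2 − 2 = 0
n=3: ⌊(4·189+186)/254⌋ − ⌊(3·189+186)/254⌋ = ⌊942/254⌋ − ⌊753/254⌋ = 3 − 2 = 1
n=4: ⌊(5·189+186)/254⌋ − ⌊(4·189+186)/254⌋ = ⌊1131/254⌋ − ⌊942/254⌋ = 4 − 3 = 1
n=5: ⌊(6·189+186)/254⌋ − ⌊(5·189+186)/254⌋ = ⌊1320/254⌋ − ⌊1131/254⌋ = 5 − 4 = 1
n=6: ⌊(7·189+186)/254⌋ − ⌊(6·189+186)/254⌋ = ⌊1509/254⌋ − ⌊1320/254⌋ = 5 − 5 = 0
n=7: ⌊(8·189+186)/254⌋ − ⌊(7·189+186)/254⌋ = ⌊1698/254⌋ − ⌊1509/254⌋ = 6 − 5 = 1
n=8: ⌊(9·189+186)/254⌋ − ⌊(8·189+186)/254⌋ = ⌊1887/254⌋ − ⌊1698/254⌋ = 7 − 6 = 1
n=9: ⌊(10·189+186)/254⌋ − ⌊(9·189+186)/254⌋ = ⌊2076/254⌋ − ⌊1887/254⌋ = 8 − 7 = 1
n=10: ⌊(11·189+186)/254⌋ − ⌊(10·189+186)/254⌋ = ⌊2265/254⌋ − ⌊2076/254⌋ = 8 − 8 = 0
n=11: ⌊(12·189+186)/254⌋ − ⌊(11·189+186)/254⌋ = ⌊2454/254⌋ − ⌊2265/254⌋ = 9 − 8 = 1
n=12: ⌊(13·189+186)/254⌋ − ⌊(12·189+186)/254⌋ = ⌊2643/254⌋ − ⌊2454/254⌋ = 10 − 9 = 1
n=13: ⌊(14·189+186)/254⌋ − ⌊(13·189+186)/254⌋ = ⌊2832/254⌋ − ⌊2643/254⌋ = 11 − 10 = 1
n=14: ⌊(15·189+186)/254⌋ − ⌊(14·189+186)/254⌋ = ⌊3021/254⌋ − ⌊2832/254⌋ = 11 − 11 = 0
n=15: ⌊(16·189+186)/254⌋ − ⌊(15·189+186)/254⌋ = ⌊3210/254⌋ − ⌊3021/254⌋ = 12 − 11 = 1
n=16: ⌊(17·189+186)/254⌋ − ⌊(16·189+186)/254⌋ = ⌊3399/254⌋ − ⌊3210/254⌋ = 13 − 12 = 1
n=17: ⌊(18·189+186)/254⌋ − ⌊(17·189+186)/254⌋ = ⌊3588/254⌋ − ⌊3399/254⌋ = 14 − 13 = 1
n=18: ⌊(19·189+186)/254⌋ − ⌊(18·189+186)/254⌋ = ⌊3777/254⌋ − ⌊3588/254⌋ = 14 − 14 = 0
n=19: ⌊(20·189+186)/254⌋ − ⌊(19·189+186)/254⌋ = ⌊3966/254⌋ − ⌊3777/254⌋ = 15 − 14 = 1
n=20: ⌊(21·189+186)/254⌋ − ⌊(20·189+186)/254⌋ = ⌊4155/254⌋ − ⌊3966/254⌋ = 16 − 15 = 1
n=21: ⌊(22·189+186)/254⌋ − ⌊(21·189+186)/254⌋ = ⌊4344/254⌋ − ⌊4155/254⌋ = 17 − 16 = 1
n=22: ⌊(23·189+186)/254⌋ − ⌊(22·189+186)/254⌋ = ⌊4533/254⌋ − ⌊4344/254⌋ = 17 − 17 = 0
n=23: ⌊(24·189+186)/254⌋ − ⌊(23·189+186)/254⌋ = ⌊4722/254⌋ − ⌊4533/254⌋ = 18 − 17 = 1
n=24: ⌊(25·189+186)/254⌋ − ⌊(24·189+186)/254⌋ = ⌊4911/254⌋ − ⌊4722/254⌋ = 19 − 18 = 1
n=25: ⌊(26·189+186)/254⌋ − ⌊(25·189+186)/254⌋ = ⌊5100/254⌋ − ⌊4911/254⌋ = 20 − 19 = 1
n=26: ⌊(27·189+186)/254⌋ − ⌊(26·189+186)/254⌋ = ⌊5289/254⌋ − ⌊5100/254⌋ = 20 − 20 = 0
n=27: ⌊(28·189+186)/254⌋ − ⌊(27·189+186)/254⌋ = ⌊5478/254⌋ − ⌊5289/254⌋ = 21 − 20 = 1
n=28: ⌊(29·189+186)/254⌋ − ⌊(28·189+186)/254⌋ = ⌊5667/254⌋ − ⌊5478/254⌋ = 22 − 21 = 1
n=29: ⌊(30·189+186)/254⌋ − ⌊(29·189+186)/254⌋ = ⌊5856/254⌋ − ⌊5667/254⌋ = 23 − 22 = 1
n=30: ⌊(31·189+186)/254⌋ − ⌊(30·189+186)/254⌋ = ⌊6045/254⌋ − ⌊5856/254⌋ = 23 − 23 = 0
n=31: ⌊(32·189+186)/254⌋ − ⌊(31·189+186)/254⌋ = ⌊6234/254⌋ − ⌊6045/254⌋ = 24 − 23 = 1
n=32: ⌊(33·189+186)/254⌋ − ⌊(32·189+186)/254⌋ = ⌊6423/254⌋ − ⌊6234/254⌋ = 25 − 24 = 1
n=33: ⌊(34·189+186)/254⌋ − ⌊(33·189+186)/254⌋ = ⌊6612/254⌋ − ⌊6423/254⌋ = 26 − 25 = 1
n=34: ⌊(35·189+186)/254⌋ − ⌊(34·189+186)/254⌋ = ⌊6801/254⌋ − ⌊6612/254⌋ = 26 − 26 = 0
n=35: ⌊(36·189+186)/254⌋ − ⌊(35·189+186)/254⌋ = ⌊6990/254⌋ − ⌊6801/254⌋ = 27 − 26 = 1
n=36: ⌊(37·189+186)/254⌋ − ⌊(36·189+186)/254⌋ = ⌊7179/254⌋ − ⌊6990/254⌋ = 28 − 27 = 1
n=37: ⌊(38·189+186)/254⌋ − ⌊(37·189+186)/254⌋ = ⌊7368/254⌋ − ⌊7179/254⌋ = 29 − 28 = 1
n=38: ⌊(39·189+186)/254⌋ − ⌊(38·189+186)/254⌋ = ⌊7557/254⌋ − ⌊7368/254⌋ = 29 − 29 = 0
n=39: ⌊(40·189+186)/254⌋ − ⌊(39·189+186)/254⌋ = ⌊7746/254⌋ − ⌊7557/254⌋ = 30 − 29 = 1
n=40: ⌊(41·189+186)/254⌋ − ⌊(40·189+186)/254⌋ = ⌊7935/254⌋ − ⌊7746/254⌋ = 31 − 30 = 1
n=41: ⌊(42·189+186)/254⌋ − ⌊(41·189+186)/254⌋ = ⌊8124/254⌋ − ⌊7935/254⌋ = 31 − 31 = 0
n=42: ⌊(43·189+186)/254⌋ − ⌊(42·189+186)/254⌋ = ⌊8313/254⌋ − ⌊8124/254⌋ = 32 − 31 = 1
n=43: ⌊(44·189+186)/254⌋ − ⌊(43·189+186)/254⌋ = ⌊8502/254⌋ − ⌊8313/254⌋ = 33 − 32 = 1
n=44: ⌊(45·189+186)/254⌋ − ⌊(44·189+186)/254⌋ = ⌊8691/254⌋ − ⌊8502/254⌋ = 34 − 33 = 1
n=45: ⌊(46·189+186)/254⌋ − ⌊(45·189+186)/254⌋ = ⌊8880/254⌋ − ⌊8691/254⌋ = 34 − 34 = 0
n=46: ⌊(47·189+186)/254⌋ − ⌊(46·189+186)/254⌋ = ⌊9069/254⌋ − ⌊8880/254⌋ = 35 − 34 = 1
n=47: ⌊(48·189+186)/254⌋ − ⌊(47·189+186)/254⌋ = ⌊9258/254⌋ − ⌊9069/254⌋ = 36 − 35 = 1
n=48: ⌊(49·189+186)/254⌋ − ⌊(48·189+186)/254⌋ = ⌊9447/254⌋ − ⌊9258/254⌋ = 37 − 36 = 1
n=49: ⌊(50·189+186)/254⌋ − ⌊(49·189+186)/254⌋ = ⌊9636/254⌋ − ⌊9447/254⌋ = 37 − 37 = 0
n=50: ⌊(51·189+186)/254⌋ − ⌊(50·189+186)/254⌋ = ⌊9825/254⌋ − ⌊9636/254⌋ = 38 − 37 = 1
n=51: ⌊(52·189+186)/254⌋ − ⌊(51·189+186)/254⌋ = ⌊10014/254⌋ − ⌊9825/254⌋ = 39 − 38 = 1
n=52: ⌊(53·189+186)/254⌋ − ⌊(52·189+186)/254⌋ = ⌊10203/254⌋ − ⌊10014/254⌋ = 40 − 39 = 1
n=53: ⌊(54·189+186)/254⌋ − ⌊(53·189+186)/254⌋ = ⌊10392/254⌋ − ⌊10203/254⌋ = 40 − 40 = 0
n=54: ⌊(55·189+186)/254⌋ − ⌊(54·189+186)/254⌋ = ⌊10581/254⌋ − ⌊10392/254⌋ = 41 − 40 = 1
n=55: ⌊(56·189+186)/254⌋ − ⌊(55·189+186)/254⌋ = ⌊10770/254⌋ − ⌊10581/254⌋ = 42 − 41 = 1
n=56: ⌊(57·189+186)/254⌋ − ⌊(56·189+186)/254⌋ = ⌊10959/254⌋ − ⌊10770/254⌋ = 43 − 42 = 1
n=57: ⌊(58·189+186)/254⌋ − ⌊(57·189+186)/254⌋ = ⌊11148/254⌋ − ⌊10959/254⌋ = 43 − 43 = 0
n=58: ⌊(59·189+186)/254⌋ − ⌊(58·189+186)/254⌋ = ⌊11337/254⌋ − ⌊11148/254⌋ = 44 − 43 = 1
n=59: ⌊(60·189+186)/254⌋ − ⌊(59·189+186)/254⌋ = ⌊11526/254⌋ − ⌊11337/254⌋ = 45 − 44 = 1
n=60: ⌊(61·189+186)/254⌋ − ⌊(60·189+186)/254⌋ = ⌊11715/254⌋ − ⌊11526/254⌋ = 46 − 45 = 1
n=61: ⌊(62·189+186)/254⌋ − ⌊(61·189+186)/254⌋ = ⌊11904/254⌋ − ⌊11715/254⌋ = 46 − 46 = 0
n=62: ⌊(63·189+186)/254⌋ − ⌊(62·189+186)/254⌋ = ⌊12093/254⌋ − ⌊11904/254⌋ = 47 − 46 = 1
n=63: ⌊(64·189+186)/254⌋ − ⌊(63·189+186)/254⌋ = ⌊12282/254⌋ − ⌊12093/254⌋ = 48 − 47 = 1
n=64: ⌊(65·189+186)/254⌋ − ⌊(64·189+186)/254⌋ = ⌊12471/254⌋ − ⌊12282/254⌋ = 49 − 48 = 1
n=65: ⌊(66·189+186)/254⌋ − ⌊(65·189+186)/254⌋ = ⌊12660/254⌋ − ⌊12471/254⌋ = 49 − 49 = 0
n=66: ⌊(67·189+186)/254⌋ − ⌊(66·189+186)/254⌋ = ⌊12849/254⌋ − ⌊12660/254⌋ = 50 − 49 = 1
n=67: ⌊(68·189+186)/254⌋ − ⌊(67·189+186)/254⌋ = ⌊13038/254⌋ − ⌊12849/254⌋ = 51 − 50 = 1
n=68: ⌊(69·189+186)/254⌋ − ⌊(68·189+186)/254⌋ = ⌊13227/254⌋ − ⌊13038/254⌋ = 52 − 51 = 1
n=69: ⌊(70·189+186)/254⌋ − ⌊(69·189+186)/254⌋ = ⌊13416/254⌋ − ⌊13227/254⌋ = 52 − 52 = 0
n=70: ⌊(71·189+186)/254⌋ − ⌊(70·189+186)/254⌋ = ⌊13605/254⌋ − ⌊13416/254⌋ = 53 − 52 = 1
n=71: ⌊(72·189+186)/254⌋ − ⌊(71·189+186)/254⌋ = ⌊13794/254⌋ − ⌊13605/254⌋ = 54 − 53 = 1
n=72: ⌊(73·189+186)/254⌋ − ⌊(72·189+186)/254⌋ = ⌊13983/254⌋ − ⌊13794/254⌋ = 55 − 54 = 1
n=73: ⌊(74·189+186)/254⌋ − ⌊(73·189+186)/254⌋ = ⌊14172/254⌋ − ⌊13983/254⌋ = 55 − 55 = 0
n=74: ⌊(75·189+186)/254⌋ − ⌊(74·189+186)/254⌋ = ⌊14361/254⌋ − ⌊14172/254⌋ = 56 − 55 = 1
n=75: ⌊(76·189+186)/254⌋ − ⌊(75·189+186)/254⌋ = ⌊14550/254⌋ − ⌊14361/254⌋ = 57 − 56 = 1
n=76: ⌊(77·189+186)/254⌋ − ⌊(76·189+186)/254⌋ = ⌊14739/254⌋ − ⌊14550/254⌋ = 58 − 57 = 1
n=77: ⌊(78·189+186)/254⌋ − ⌊(77·189+186)/254⌋ = ⌊14928/254⌋ − ⌊14739/254⌋ = 58 − 58 = 0
n=78: ⌊(79·189+186)/254⌋ − ⌊(78·189+186)/254⌋ = ⌊15117/254⌋ − ⌊14928/254⌋ = 59 − 58 = 1
n=79: ⌊(80·189+186)/254⌋ − ⌊(79·189+186)/254⌋ = ⌊15306/254⌋ − ⌊15117/254⌋ = 60 − 59 = 1
n=80: ⌊(81·189+186)/254⌋ − ⌊(80·189+186)/254⌋ = ⌊15495/254⌋ − ⌊15306/254⌋ = 61 − 60 = 1

110111011101110111011101110111011101110110111011101110111011101110111011101110111
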